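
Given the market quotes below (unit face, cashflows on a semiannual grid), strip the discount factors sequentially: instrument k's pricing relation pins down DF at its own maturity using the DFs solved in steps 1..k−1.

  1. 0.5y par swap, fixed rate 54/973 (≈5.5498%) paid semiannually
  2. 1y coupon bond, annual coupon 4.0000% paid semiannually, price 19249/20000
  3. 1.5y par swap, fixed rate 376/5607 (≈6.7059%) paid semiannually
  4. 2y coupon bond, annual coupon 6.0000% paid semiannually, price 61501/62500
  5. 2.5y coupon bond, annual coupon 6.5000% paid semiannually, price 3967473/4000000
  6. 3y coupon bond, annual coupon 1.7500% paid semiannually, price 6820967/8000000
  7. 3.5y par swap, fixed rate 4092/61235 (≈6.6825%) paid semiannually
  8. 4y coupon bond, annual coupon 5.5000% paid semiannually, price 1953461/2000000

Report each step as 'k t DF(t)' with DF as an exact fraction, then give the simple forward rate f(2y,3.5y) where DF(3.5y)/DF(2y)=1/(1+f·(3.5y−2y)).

step 1 [0.5y] swap r/2=27/973: DF=(1 − 27/973·(0))/(1+27/973) = 973/1000 ≈ 0.973000
step 2 [1y] bond c/2=1/50: DF=(19249/20000 − 1/50·(0.973000))/(1+1/50) = 1849/2000 ≈ 0.924500
step 3 [1.5y] swap r/2=188/5607: DF=(1 − 188/5607·(0.973000+0.924500))/(1+188/5607) = 453/500 ≈ 0.906000
step 4 [2y] bond c/2=3/100: DF=(61501/62500 − 3/100·(0.973000+0.924500+0.906000))/(1+3/100) = 8737/10000 ≈ 0.873700
step 5 [2.5y] bond c/2=13/400: DF=(3967473/4000000 − 13/400·(0.973000+0.924500+0.906000+0.873700))/(1+13/400) = 8449/10000 ≈ 0.844900
step 6 [3y] bond c/2=7/800: DF=(6820967/8000000 − 7/800·(0.973000+0.924500+0.906000+0.873700+0.844900))/(1+7/800) = 403/500 ≈ 0.806000
step 7 [3.5y] swap r/2=2046/61235: DF=(1 − 2046/61235·(0.973000+0.924500+0.906000+0.873700+0.844900+0.806000))/(1+2046/61235) = 3977/5000 ≈ 0.795400
step 8 [4y] bond c/2=11/400: DF=(1953461/2000000 − 11/400·(0.973000+0.924500+0.906000+0.873700+0.844900+0.806000+0.795400))/(1+11/400) = 7867/10000 ≈ 0.786700

1 1/2 973/1000
2 1 1849/2000
3 3/2 453/500
4 2 8737/10000
5 5/2 8449/10000
6 3 403/500
7 7/2 3977/5000
8 4 7867/10000
f(2y,3.5y) = ((8737/10000)/(3977/5000) − 1)/(3/2) = 261/3977 ≈ 6.5627%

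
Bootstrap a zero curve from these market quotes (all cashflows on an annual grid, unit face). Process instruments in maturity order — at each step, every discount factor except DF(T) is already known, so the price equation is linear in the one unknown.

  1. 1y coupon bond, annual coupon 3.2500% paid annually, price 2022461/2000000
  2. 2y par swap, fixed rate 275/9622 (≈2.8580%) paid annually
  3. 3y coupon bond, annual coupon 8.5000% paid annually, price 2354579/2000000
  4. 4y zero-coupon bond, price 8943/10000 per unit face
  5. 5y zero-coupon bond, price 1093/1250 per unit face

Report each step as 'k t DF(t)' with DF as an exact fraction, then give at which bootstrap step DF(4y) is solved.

step 1 [1y] bond c/1=13/400: DF=(2022461/2000000 − 13/400·(0))/(1+13/400) = 4897/5000 ≈ 0.979400
step 2 [2y] swap r/1=275/9622: DF=(1 − 275/9622·(0.979400))/(1+275/9622) = 189/200 ≈ 0.945000
step 3 [3y] bond c/1=17/200: DF=(2354579/2000000 − 17/200·(0.979400+0.945000))/(1+17/200) = 9343/10000 ≈ 0.934300
step 4 [4y] zero: DF = P = 8943/10000 ≈ 0.894300
step 5 [5y] zero: DF = P = 1093/1250 ≈ 0.874400

1 1 4897/5000
2 2 189/200
3 3 9343/10000
4 4 8943/10000
5 5 1093/1250
DF(4y) is solved at step 4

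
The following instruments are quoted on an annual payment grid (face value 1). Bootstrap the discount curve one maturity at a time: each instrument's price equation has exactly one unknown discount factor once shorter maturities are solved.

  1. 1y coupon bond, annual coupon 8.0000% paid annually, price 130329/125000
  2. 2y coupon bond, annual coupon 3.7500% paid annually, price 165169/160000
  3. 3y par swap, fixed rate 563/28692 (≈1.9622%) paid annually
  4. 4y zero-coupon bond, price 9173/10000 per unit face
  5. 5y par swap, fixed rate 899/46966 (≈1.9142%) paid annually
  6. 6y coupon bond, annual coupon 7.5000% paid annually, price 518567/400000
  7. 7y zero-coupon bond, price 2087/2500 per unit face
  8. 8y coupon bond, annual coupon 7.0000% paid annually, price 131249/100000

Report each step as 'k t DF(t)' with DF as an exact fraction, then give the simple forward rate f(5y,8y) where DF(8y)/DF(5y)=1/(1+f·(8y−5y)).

step 1 [1y] bond c/1=2/25: DF=(130329/125000 − 2/25·(0))/(1+2/25) = 4827/5000 ≈ 0.965400
step 2 [2y] bond c/1=3/80: DF=(165169/160000 − 3/80·(0.965400))/(1+3/80) = 9601/10000 ≈ 0.960100
step 3 [3y] swap r/1=563/28692: DF=(1 − 563/28692·(0.965400+0.960100))/(1+563/28692) = 9437/10000 ≈ 0.943700
step 4 [4y] zero: DF = P = 9173/10000 ≈ 0.917300
step 5 [5y] swap r/1=899/46966: DF=(1 − 899/46966·(0.965400+0.960100+0.943700+0.917300))/(1+899/46966) = 9101/10000 ≈ 0.910100
step 6 [6y] bond c/1=3/40: DF=(518567/400000 − 3/40·(0.965400+0.960100+0.943700+0.917300+0.910100))/(1+3/40) = 8783/10000 ≈ 0.878300
step 7 [7y] zero: DF = P = 2087/2500 ≈ 0.834800
step 8 [8y] bond c/1=7/100: DF=(131249/100000 − 7/100·(0.965400+0.960100+0.943700+0.917300+0.910100+0.878300+0.834800))/(1+7/100) = 8073/10000 ≈ 0.807300

1 1 4827/5000
2 2 9601/10000
3 3 9437/10000
4 4 9173/10000
5 5 9101/10000
6 6 8783/10000
7 7 2087/2500
8 8 8073/10000
f(5y,8y) = ((9101/10000)/(8073/10000) − 1)/(3) = 1028/24219 ≈ 4.2446%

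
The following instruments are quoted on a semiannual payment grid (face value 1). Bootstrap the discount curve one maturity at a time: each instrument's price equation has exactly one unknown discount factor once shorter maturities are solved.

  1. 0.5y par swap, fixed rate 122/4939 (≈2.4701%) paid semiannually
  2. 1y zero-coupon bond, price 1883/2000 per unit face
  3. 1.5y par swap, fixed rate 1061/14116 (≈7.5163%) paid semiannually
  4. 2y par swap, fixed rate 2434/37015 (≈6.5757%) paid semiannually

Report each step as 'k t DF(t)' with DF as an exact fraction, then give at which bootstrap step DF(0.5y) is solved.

1 1/2 4939/5000
2 1 1883/2000
3 3/2 8939/10000
4 2 8783/10000
DF(0.5y) is solved at step 1

step 1 [0.5y] swap r/2=61/4939: DF=(1 − 61/4939·(0))/(1+61/4939) = 4939/5000 ≈ 0.987800
step 2 [1y] zero: DF = P = 1883/2000 ≈ 0.941500
step 3 [1.5y] swap r/2=1061/28232: DF=(1 − 1061/28232·(0.987800+0.941500))/(1+1061/28232) = 8939/10000 ≈ 0.893900
step 4 [2y] swap r/2=1217/37015: DF=(1 − 1217/37015·(0.987800+0.941500+0.893900))/(1+1217/37015) = 8783/10000 ≈ 0.878300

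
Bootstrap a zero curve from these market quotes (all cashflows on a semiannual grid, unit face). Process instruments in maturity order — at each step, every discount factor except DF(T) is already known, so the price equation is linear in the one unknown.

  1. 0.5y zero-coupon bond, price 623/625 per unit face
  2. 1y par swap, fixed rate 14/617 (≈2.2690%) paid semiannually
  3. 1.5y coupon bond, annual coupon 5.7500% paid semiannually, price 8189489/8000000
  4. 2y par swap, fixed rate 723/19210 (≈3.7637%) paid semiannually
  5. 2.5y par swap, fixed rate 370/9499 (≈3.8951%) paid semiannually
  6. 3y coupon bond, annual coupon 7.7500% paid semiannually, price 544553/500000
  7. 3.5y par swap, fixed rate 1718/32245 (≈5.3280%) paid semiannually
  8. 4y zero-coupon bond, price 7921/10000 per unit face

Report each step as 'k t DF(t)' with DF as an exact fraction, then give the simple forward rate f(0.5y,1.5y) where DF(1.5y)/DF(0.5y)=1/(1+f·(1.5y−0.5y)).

1 1/2 623/625
2 1 611/625
3 3/2 9399/10000
4 2 9277/10000
5 5/2 363/400
6 3 8713/10000
7 7/2 4141/5000
8 4 7921/10000
f(0.5y,1.5y) = ((623/625)/(9399/10000) − 1)/(1) = 569/9399 ≈ 6.0538%

step 1 [0.5y] zero: DF = P = 623/625 ≈ 0.996800
step 2 [1y] swap r/2=7/617: DF=(1 − 7/617·(0.996800))/(1+7/617) = 611/625 ≈ 0.977600
step 3 [1.5y] bond c/2=23/800: DF=(8189489/8000000 − 23/800·(0.996800+0.977600))/(1+23/800) = 9399/10000 ≈ 0.939900
step 4 [2y] swap r/2=723/38420: DF=(1 − 723/38420·(0.996800+0.977600+0.939900))/(1+723/38420) = 9277/10000 ≈ 0.927700
step 5 [2.5y] swap r/2=185/9499: DF=(1 − 185/9499·(0.996800+0.977600+0.939900+0.927700))/(1+185/9499) = 363/400 ≈ 0.907500
step 6 [3y] bond c/2=31/800: DF=(544553/500000 − 31/800·(0.996800+0.977600+0.939900+0.927700+0.907500))/(1+31/800) = 8713/10000 ≈ 0.871300
step 7 [3.5y] swap r/2=859/32245: DF=(1 − 859/32245·(0.996800+0.977600+0.939900+0.927700+0.907500+0.871300))/(1+859/32245) = 4141/5000 ≈ 0.828200
step 8 [4y] zero: DF = P = 7921/10000 ≈ 0.792100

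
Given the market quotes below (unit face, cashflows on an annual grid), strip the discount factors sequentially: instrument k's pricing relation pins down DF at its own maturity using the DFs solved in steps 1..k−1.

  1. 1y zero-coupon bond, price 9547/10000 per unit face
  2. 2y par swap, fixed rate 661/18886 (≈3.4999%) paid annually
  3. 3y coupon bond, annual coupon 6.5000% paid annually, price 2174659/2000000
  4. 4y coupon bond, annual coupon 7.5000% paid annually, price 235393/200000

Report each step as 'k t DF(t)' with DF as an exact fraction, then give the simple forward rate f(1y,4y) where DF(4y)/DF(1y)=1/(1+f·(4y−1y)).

1 1 9547/10000
2 2 9339/10000
3 3 9057/10000
4 4 8999/10000
f(1y,4y) = ((9547/10000)/(8999/10000) − 1)/(3) = 548/26997 ≈ 2.0299%

step 1 [1y] zero: DF = P = 9547/10000 ≈ 0.954700
step 2 [2y] swap r/1=661/18886: DF=(1 − 661/18886·(0.954700))/(1+661/18886) = 9339/10000 ≈ 0.933900
step 3 [3y] bond c/1=13/200: DF=(2174659/2000000 − 13/200·(0.954700+0.933900))/(1+13/200) = 9057/10000 ≈ 0.905700
step 4 [4y] bond c/1=3/40: DF=(235393/200000 − 3/40·(0.954700+0.933900+0.905700))/(1+3/40) = 8999/10000 ≈ 0.899900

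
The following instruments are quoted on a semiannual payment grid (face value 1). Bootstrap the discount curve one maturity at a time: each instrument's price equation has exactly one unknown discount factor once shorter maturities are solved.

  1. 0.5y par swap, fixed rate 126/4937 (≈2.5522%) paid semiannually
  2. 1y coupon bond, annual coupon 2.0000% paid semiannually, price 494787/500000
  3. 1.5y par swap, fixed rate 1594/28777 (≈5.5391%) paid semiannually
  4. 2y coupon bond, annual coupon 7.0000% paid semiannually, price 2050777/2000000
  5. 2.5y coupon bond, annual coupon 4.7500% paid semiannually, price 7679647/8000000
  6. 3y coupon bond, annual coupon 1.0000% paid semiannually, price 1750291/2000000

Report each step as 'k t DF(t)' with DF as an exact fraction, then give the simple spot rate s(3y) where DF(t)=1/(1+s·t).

step 1 [0.5y] swap r/2=63/4937: DF=(1 − 63/4937·(0))/(1+63/4937) = 4937/5000 ≈ 0.987400
step 2 [1y] bond c/2=1/100: DF=(494787/500000 − 1/100·(0.987400))/(1+1/100) = 97/100 ≈ 0.970000
step 3 [1.5y] swap r/2=797/28777: DF=(1 − 797/28777·(0.987400+0.970000))/(1+797/28777) = 9203/10000 ≈ 0.920300
step 4 [2y] bond c/2=7/200: DF=(2050777/2000000 − 7/200·(0.987400+0.970000+0.920300))/(1+7/200) = 4467/5000 ≈ 0.893400
step 5 [2.5y] bond c/2=19/800: DF=(7679647/8000000 − 19/800·(0.987400+0.970000+0.920300+0.893400))/(1+19/800) = 4251/5000 ≈ 0.850200
step 6 [3y] bond c/2=1/200: DF=(1750291/2000000 − 1/200·(0.987400+0.970000+0.920300+0.893400+0.850200))/(1+1/200) = 4239/5000 ≈ 0.847800

1 1/2 4937/5000
2 1 97/100
3 3/2 9203/10000
4 2 4467/5000
5 5/2 4251/5000
6 3 4239/5000
s(3y) = (1/(4239/5000) − 1)/(3) = 761/12717 ≈ 5.9841%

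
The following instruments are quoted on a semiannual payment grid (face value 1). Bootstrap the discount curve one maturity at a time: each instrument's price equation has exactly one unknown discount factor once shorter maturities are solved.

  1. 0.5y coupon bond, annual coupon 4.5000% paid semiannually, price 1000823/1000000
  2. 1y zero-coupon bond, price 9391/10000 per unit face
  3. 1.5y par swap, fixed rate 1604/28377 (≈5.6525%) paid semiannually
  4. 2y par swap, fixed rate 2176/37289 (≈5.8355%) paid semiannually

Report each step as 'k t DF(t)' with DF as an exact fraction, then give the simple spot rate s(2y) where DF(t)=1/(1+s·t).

step 1 [0.5y] bond c/2=9/400: DF=(1000823/1000000 − 9/400·(0))/(1+9/400) = 2447/2500 ≈ 0.978800
step 2 [1y] zero: DF = P = 9391/10000 ≈ 0.939100
step 3 [1.5y] swap r/2=802/28377: DF=(1 − 802/28377·(0.978800+0.939100))/(1+802/28377) = 4599/5000 ≈ 0.919800
step 4 [2y] swap r/2=1088/37289: DF=(1 − 1088/37289·(0.978800+0.939100+0.919800))/(1+1088/37289) = 557/625 ≈ 0.891200

1 1/2 2447/2500
2 1 9391/10000
3 3/2 4599/5000
4 2 557/625
s(2y) = (1/(557/625) − 1)/(2) = 34/557 ≈ 6.1041%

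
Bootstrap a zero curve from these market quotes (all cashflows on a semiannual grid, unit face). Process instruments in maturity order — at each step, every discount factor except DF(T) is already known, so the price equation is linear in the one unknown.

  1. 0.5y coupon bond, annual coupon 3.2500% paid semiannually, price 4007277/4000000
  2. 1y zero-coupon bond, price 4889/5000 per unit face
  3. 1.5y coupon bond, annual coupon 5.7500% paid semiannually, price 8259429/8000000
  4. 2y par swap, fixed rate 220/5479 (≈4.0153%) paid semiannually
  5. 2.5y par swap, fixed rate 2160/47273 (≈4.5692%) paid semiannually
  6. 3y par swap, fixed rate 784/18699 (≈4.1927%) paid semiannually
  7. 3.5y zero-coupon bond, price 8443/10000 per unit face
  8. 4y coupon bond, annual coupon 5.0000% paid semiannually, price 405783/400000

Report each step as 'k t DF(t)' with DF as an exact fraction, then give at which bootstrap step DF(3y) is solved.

1 1/2 4929/5000
2 1 4889/5000
3 3/2 9487/10000
4 2 923/1000
5 5/2 223/250
6 3 1103/1250
7 7/2 8443/10000
8 4 8323/10000
DF(3y) is solved at step 6

step 1 [0.5y] bond c/2=13/800: DF=(4007277/4000000 − 13/800·(0))/(1+13/800) = 4929/5000 ≈ 0.985800
step 2 [1y] zero: DF = P = 4889/5000 ≈ 0.977800
step 3 [1.5y] bond c/2=23/800: DF=(8259429/8000000 − 23/800·(0.985800+0.977800))/(1+23/800) = 9487/10000 ≈ 0.948700
step 4 [2y] swap r/2=110/5479: DF=(1 − 110/5479·(0.985800+0.977800+0.948700))/(1+110/5479) = 923/1000 ≈ 0.923000
step 5 [2.5y] swap r/2=1080/47273: DF=(1 − 1080/47273·(0.985800+0.977800+0.948700+0.923000))/(1+1080/47273) = 223/250 ≈ 0.892000
step 6 [3y] swap r/2=392/18699: DF=(1 − 392/18699·(0.985800+0.977800+0.948700+0.923000+0.892000))/(1+392/18699) = 1103/1250 ≈ 0.882400
step 7 [3.5y] zero: DF = P = 8443/10000 ≈ 0.844300
step 8 [4y] bond c/2=1/40: DF=(405783/400000 − 1/40·(0.985800+0.977800+0.948700+0.923000+0.892000+0.882400+0.844300))/(1+1/40) = 8323/10000 ≈ 0.832300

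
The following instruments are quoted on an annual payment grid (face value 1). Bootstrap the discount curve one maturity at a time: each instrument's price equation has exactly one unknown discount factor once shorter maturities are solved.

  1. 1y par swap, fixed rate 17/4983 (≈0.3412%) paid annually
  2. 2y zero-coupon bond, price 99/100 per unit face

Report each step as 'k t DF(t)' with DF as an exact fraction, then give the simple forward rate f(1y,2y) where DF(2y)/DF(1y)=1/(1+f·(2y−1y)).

step 1 [1y] swap r/1=17/4983: DF=(1 − 17/4983·(0))/(1+17/4983) = 4983/5000 ≈ 0.996600
step 2 [2y] zero: DF = P = 99/100 ≈ 0.990000

1 1 4983/5000
2 2 99/100
f(1y,2y) = ((4983/5000)/(99/100) − 1)/(1) = 1/150 ≈ 0.6667%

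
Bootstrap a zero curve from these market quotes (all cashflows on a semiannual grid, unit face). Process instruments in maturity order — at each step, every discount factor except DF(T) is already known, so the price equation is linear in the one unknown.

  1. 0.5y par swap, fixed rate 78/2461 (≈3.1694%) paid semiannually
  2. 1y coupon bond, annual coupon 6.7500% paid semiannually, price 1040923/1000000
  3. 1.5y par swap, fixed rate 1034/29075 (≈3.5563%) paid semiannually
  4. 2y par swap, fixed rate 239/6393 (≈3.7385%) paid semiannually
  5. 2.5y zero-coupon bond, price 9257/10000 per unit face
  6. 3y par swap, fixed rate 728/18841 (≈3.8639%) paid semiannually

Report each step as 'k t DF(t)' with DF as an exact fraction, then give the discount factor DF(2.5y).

1 1/2 2461/2500
2 1 2437/2500
3 3/2 9483/10000
4 2 9283/10000
5 5/2 9257/10000
6 3 2227/2500
DF(2.5y) = 9257/10000 ≈ 0.925700

step 1 [0.5y] swap r/2=39/2461: DF=(1 − 39/2461·(0))/(1+39/2461) = 2461/2500 ≈ 0.984400
step 2 [1y] bond c/2=27/800: DF=(1040923/1000000 − 27/800·(0.984400))/(1+27/800) = 2437/2500 ≈ 0.974800
step 3 [1.5y] swap r/2=517/29075: DF=(1 − 517/29075·(0.984400+0.974800))/(1+517/29075) = 9483/10000 ≈ 0.948300
step 4 [2y] swap r/2=239/12786: DF=(1 − 239/12786·(0.984400+0.974800+0.948300))/(1+239/12786) = 9283/10000 ≈ 0.928300
step 5 [2.5y] zero: DF = P = 9257/10000 ≈ 0.925700
step 6 [3y] swap r/2=364/18841: DF=(1 − 364/18841·(0.984400+0.974800+0.948300+0.928300+0.925700))/(1+364/18841) = 2227/2500 ≈ 0.890800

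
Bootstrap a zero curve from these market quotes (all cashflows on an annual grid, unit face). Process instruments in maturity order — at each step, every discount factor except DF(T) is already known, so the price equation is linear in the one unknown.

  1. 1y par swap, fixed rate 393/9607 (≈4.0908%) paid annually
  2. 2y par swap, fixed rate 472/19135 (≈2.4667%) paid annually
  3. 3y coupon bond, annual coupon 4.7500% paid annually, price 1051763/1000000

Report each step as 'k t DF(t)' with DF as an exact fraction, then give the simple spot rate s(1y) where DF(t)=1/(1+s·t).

1 1 9607/10000
2 2 1191/1250
3 3 9173/10000
s(1y) = (1/(9607/10000) − 1)/(1) = 393/9607 ≈ 4.0908%

step 1 [1y] swap r/1=393/9607: DF=(1 − 393/9607·(0))/(1+393/9607) = 9607/10000 ≈ 0.960700
step 2 [2y] swap r/1=472/19135: DF=(1 − 472/19135·(0.960700))/(1+472/19135) = 1191/1250 ≈ 0.952800
step 3 [3y] bond c/1=19/400: DF=(1051763/1000000 − 19/400·(0.960700+0.952800))/(1+19/400) = 9173/10000 ≈ 0.917300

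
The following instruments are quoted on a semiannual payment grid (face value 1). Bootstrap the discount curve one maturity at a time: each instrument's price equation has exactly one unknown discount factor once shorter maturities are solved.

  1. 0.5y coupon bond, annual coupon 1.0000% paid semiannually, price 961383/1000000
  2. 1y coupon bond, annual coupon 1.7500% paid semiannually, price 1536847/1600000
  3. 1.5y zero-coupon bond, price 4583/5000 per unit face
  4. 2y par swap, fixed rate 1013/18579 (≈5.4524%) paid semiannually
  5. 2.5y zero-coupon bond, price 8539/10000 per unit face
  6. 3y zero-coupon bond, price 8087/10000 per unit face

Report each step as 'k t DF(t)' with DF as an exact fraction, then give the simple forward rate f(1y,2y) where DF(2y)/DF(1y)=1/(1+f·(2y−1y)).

step 1 [0.5y] bond c/2=1/200: DF=(961383/1000000 − 1/200·(0))/(1+1/200) = 4783/5000 ≈ 0.956600
step 2 [1y] bond c/2=7/800: DF=(1536847/1600000 − 7/800·(0.956600))/(1+7/800) = 9439/10000 ≈ 0.943900
step 3 [1.5y] zero: DF = P = 4583/5000 ≈ 0.916600
step 4 [2y] swap r/2=1013/37158: DF=(1 − 1013/37158·(0.956600+0.943900+0.916600))/(1+1013/37158) = 8987/10000 ≈ 0.898700
step 5 [2.5y] zero: DF = P = 8539/10000 ≈ 0.853900
step 6 [3y] zero: DF = P = 8087/10000 ≈ 0.808700

1 1/2 4783/5000
2 1 9439/10000
3 3/2 4583/5000
4 2 8987/10000
5 5/2 8539/10000
6 3 8087/10000
f(1y,2y) = ((9439/10000)/(8987/10000) − 1)/(1) = 452/8987 ≈ 5.0295%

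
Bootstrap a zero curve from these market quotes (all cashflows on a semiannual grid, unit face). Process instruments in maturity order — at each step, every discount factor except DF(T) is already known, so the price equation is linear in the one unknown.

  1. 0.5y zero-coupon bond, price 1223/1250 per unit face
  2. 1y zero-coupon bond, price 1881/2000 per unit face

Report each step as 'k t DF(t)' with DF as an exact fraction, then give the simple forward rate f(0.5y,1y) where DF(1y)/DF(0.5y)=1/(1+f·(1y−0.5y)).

1 1/2 1223/1250
2 1 1881/2000
f(0.5y,1y) = ((1223/1250)/(1881/2000) − 1)/(1/2) = 758/9405 ≈ 8.0595%

step 1 [0.5y] zero: DF = P = 1223/1250 ≈ 0.978400
step 2 [1y] zero: DF = P = 1881/2000 ≈ 0.940500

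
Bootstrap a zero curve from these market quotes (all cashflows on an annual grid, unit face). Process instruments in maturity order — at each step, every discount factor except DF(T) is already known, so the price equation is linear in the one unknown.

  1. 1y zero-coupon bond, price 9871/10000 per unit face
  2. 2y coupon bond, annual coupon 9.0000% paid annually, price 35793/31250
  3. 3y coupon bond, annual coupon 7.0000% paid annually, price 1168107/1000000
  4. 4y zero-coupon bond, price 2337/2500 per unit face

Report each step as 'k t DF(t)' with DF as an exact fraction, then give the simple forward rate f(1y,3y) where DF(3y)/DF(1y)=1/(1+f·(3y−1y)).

1 1 9871/10000
2 2 9693/10000
3 3 9637/10000
4 4 2337/2500
f(1y,3y) = ((9871/10000)/(9637/10000) − 1)/(2) = 117/9637 ≈ 1.2141%

step 1 [1y] zero: DF = P = 9871/10000 ≈ 0.987100
step 2 [2y] bond c/1=9/100: DF=(35793/31250 − 9/100·(0.987100))/(1+9/100) = 9693/10000 ≈ 0.969300
step 3 [3y] bond c/1=7/100: DF=(1168107/1000000 − 7/100·(0.987100+0.969300))/(1+7/100) = 9637/10000 ≈ 0.963700
step 4 [4y] zero: DF = P = 2337/2500 ≈ 0.934800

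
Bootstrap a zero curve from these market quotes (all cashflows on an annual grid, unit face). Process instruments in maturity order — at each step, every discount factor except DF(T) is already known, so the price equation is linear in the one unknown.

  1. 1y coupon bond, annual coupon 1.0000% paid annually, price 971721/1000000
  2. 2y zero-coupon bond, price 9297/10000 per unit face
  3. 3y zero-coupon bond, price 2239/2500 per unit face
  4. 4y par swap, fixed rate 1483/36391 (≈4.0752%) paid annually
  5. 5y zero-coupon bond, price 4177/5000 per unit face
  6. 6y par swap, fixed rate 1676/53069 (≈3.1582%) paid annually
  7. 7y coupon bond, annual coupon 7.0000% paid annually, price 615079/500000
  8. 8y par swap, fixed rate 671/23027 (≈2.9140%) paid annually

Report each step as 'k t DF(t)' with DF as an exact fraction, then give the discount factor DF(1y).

1 1 9621/10000
2 2 9297/10000
3 3 2239/2500
4 4 8517/10000
5 5 4177/5000
6 6 2081/2500
7 7 321/400
8 8 7987/10000
DF(1y) = 9621/10000 ≈ 0.962100

step 1 [1y] bond c/1=1/100: DF=(971721/1000000 − 1/100·(0))/(1+1/100) = 9621/10000 ≈ 0.962100
step 2 [2y] zero: DF = P = 9297/10000 ≈ 0.929700
step 3 [3y] zero: DF = P = 2239/2500 ≈ 0.895600
step 4 [4y] swap r/1=1483/36391: DF=(1 − 1483/36391·(0.962100+0.929700+0.895600))/(1+1483/36391) = 8517/10000 ≈ 0.851700
step 5 [5y] zero: DF = P = 4177/5000 ≈ 0.835400
step 6 [6y] swap r/1=1676/53069: DF=(1 − 1676/53069·(0.962100+0.929700+0.895600+0.851700+0.835400))/(1+1676/53069) = 2081/2500 ≈ 0.832400
step 7 [7y] bond c/1=7/100: DF=(615079/500000 − 7/100·(0.962100+0.929700+0.895600+0.851700+0.835400+0.832400))/(1+7/100) = 321/400 ≈ 0.802500
step 8 [8y] swap r/1=671/23027: DF=(1 − 671/23027·(0.962100+0.929700+0.895600+0.851700+0.835400+0.832400+0.802500))/(1+671/23027) = 7987/10000 ≈ 0.798700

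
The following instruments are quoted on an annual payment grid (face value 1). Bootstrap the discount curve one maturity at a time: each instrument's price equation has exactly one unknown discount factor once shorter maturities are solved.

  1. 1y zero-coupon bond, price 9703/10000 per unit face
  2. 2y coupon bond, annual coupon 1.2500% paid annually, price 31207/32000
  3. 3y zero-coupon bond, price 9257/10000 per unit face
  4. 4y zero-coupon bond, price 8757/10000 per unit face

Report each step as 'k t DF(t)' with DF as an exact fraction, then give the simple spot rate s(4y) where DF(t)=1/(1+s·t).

1 1 9703/10000
2 2 1189/1250
3 3 9257/10000
4 4 8757/10000
s(4y) = (1/(8757/10000) − 1)/(4) = 1243/35028 ≈ 3.5486%

step 1 [1y] zero: DF = P = 9703/10000 ≈ 0.970300
step 2 [2y] bond c/1=1/80: DF=(31207/32000 − 1/80·(0.970300))/(1+1/80) = 1189/1250 ≈ 0.951200
step 3 [3y] zero: DF = P = 9257/10000 ≈ 0.925700
step 4 [4y] zero: DF = P = 8757/10000 ≈ 0.875700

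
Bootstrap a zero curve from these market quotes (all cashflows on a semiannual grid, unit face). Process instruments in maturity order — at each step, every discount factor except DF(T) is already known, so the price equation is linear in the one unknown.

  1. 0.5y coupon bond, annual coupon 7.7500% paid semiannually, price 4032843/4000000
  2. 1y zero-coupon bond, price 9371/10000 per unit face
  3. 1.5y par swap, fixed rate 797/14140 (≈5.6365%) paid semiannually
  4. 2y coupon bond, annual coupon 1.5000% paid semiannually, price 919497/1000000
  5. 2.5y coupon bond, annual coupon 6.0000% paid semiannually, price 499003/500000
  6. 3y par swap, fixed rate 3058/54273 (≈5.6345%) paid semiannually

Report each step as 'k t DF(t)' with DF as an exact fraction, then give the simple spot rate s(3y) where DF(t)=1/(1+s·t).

step 1 [0.5y] bond c/2=31/800: DF=(4032843/4000000 − 31/800·(0))/(1+31/800) = 4853/5000 ≈ 0.970600
step 2 [1y] zero: DF = P = 9371/10000 ≈ 0.937100
step 3 [1.5y] swap r/2=797/28280: DF=(1 − 797/28280·(0.970600+0.937100))/(1+797/28280) = 9203/10000 ≈ 0.920300
step 4 [2y] bond c/2=3/400: DF=(919497/1000000 − 3/400·(0.970600+0.937100+0.920300))/(1+3/400) = 2229/2500 ≈ 0.891600
step 5 [2.5y] bond c/2=3/100: DF=(499003/500000 − 3/100·(0.970600+0.937100+0.920300+0.891600))/(1+3/100) = 4303/5000 ≈ 0.860600
step 6 [3y] swap r/2=1529/54273: DF=(1 − 1529/54273·(0.970600+0.937100+0.920300+0.891600+0.860600))/(1+1529/54273) = 8471/10000 ≈ 0.847100

1 1/2 4853/5000
2 1 9371/10000
3 3/2 9203/10000
4 2 2229/2500
5 5/2 4303/5000
6 3 8471/10000
s(3y) = (1/(8471/10000) − 1)/(3) = 1529/25413 ≈ 6.0166%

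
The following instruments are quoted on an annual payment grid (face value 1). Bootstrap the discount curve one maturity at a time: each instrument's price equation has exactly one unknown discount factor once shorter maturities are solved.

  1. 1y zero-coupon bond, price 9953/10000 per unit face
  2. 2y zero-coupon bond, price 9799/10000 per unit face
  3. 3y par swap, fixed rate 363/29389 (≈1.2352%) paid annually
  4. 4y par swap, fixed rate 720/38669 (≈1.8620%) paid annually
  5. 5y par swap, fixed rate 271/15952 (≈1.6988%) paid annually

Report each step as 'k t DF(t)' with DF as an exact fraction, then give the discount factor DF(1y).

1 1 9953/10000
2 2 9799/10000
3 3 9637/10000
4 4 116/125
5 5 9187/10000
DF(1y) = 9953/10000 ≈ 0.995300

step 1 [1y] zero: DF = P = 9953/10000 ≈ 0.995300
step 2 [2y] zero: DF = P = 9799/10000 ≈ 0.979900
step 3 [3y] swap r/1=363/29389: DF=(1 − 363/29389·(0.995300+0.979900))/(1+363/29389) = 9637/10000 ≈ 0.963700
step 4 [4y] swap r/1=720/38669: DF=(1 − 720/38669·(0.995300+0.979900+0.963700))/(1+720/38669) = 116/125 ≈ 0.928000
step 5 [5y] swap r/1=271/15952: DF=(1 − 271/15952·(0.995300+0.979900+0.963700+0.928000))/(1+271/15952) = 9187/10000 ≈ 0.918700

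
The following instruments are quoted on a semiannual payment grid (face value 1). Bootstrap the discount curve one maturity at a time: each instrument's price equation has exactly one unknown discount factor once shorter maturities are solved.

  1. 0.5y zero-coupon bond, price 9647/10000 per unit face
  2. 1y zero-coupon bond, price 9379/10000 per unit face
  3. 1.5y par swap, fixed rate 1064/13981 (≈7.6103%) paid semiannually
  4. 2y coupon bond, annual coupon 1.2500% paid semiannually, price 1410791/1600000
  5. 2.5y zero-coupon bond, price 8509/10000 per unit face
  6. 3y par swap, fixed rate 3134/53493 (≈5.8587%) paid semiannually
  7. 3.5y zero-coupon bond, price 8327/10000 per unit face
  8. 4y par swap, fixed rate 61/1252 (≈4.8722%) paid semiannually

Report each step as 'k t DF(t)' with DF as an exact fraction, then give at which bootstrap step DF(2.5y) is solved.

step 1 [0.5y] zero: DF = P = 9647/10000 ≈ 0.964700
step 2 [1y] zero: DF = P = 9379/10000 ≈ 0.937900
step 3 [1.5y] swap r/2=532/13981: DF=(1 − 532/13981·(0.964700+0.937900))/(1+532/13981) = 1117/1250 ≈ 0.893600
step 4 [2y] bond c/2=1/160: DF=(1410791/1600000 − 1/160·(0.964700+0.937900+0.893600))/(1+1/160) = 8589/10000 ≈ 0.858900
step 5 [2.5y] zero: DF = P = 8509/10000 ≈ 0.850900
step 6 [3y] swap r/2=1567/53493: DF=(1 − 1567/53493·(0.964700+0.937900+0.893600+0.858900+0.850900))/(1+1567/53493) = 8433/10000 ≈ 0.843300
step 7 [3.5y] zero: DF = P = 8327/10000 ≈ 0.832700
step 8 [4y] swap r/2=61/2504: DF=(1 − 61/2504·(0.964700+0.937900+0.893600+0.858900+0.850900+0.843300+0.832700))/(1+61/2504) = 2073/2500 ≈ 0.829200

1 1/2 9647/10000
2 1 9379/10000
3 3/2 1117/1250
4 2 8589/10000
5 5/2 8509/10000
6 3 8433/10000
7 7/2 8327/10000
8 4 2073/2500
DF(2.5y) is solved at step 5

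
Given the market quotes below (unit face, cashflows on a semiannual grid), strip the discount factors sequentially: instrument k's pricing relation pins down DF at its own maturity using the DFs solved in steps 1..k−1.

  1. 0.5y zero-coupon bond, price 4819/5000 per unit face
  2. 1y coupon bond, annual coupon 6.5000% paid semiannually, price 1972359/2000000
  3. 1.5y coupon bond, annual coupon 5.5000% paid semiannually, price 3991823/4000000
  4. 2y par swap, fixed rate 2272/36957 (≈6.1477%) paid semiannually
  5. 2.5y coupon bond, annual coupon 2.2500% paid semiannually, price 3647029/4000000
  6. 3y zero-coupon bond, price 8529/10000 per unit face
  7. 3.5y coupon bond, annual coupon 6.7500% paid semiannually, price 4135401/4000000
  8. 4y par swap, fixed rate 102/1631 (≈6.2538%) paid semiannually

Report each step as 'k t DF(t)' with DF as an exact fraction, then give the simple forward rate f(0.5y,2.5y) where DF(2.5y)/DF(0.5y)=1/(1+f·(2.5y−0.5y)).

1 1/2 4819/5000
2 1 578/625
3 3/2 9207/10000
4 2 554/625
5 5/2 1721/2000
6 3 8529/10000
7 7/2 1647/2000
8 4 7807/10000
f(0.5y,2.5y) = ((4819/5000)/(1721/2000) − 1)/(2) = 1033/17210 ≈ 6.0023%

step 1 [0.5y] zero: DF = P = 4819/5000 ≈ 0.963800
step 2 [1y] bond c/2=13/400: DF=(1972359/2000000 − 13/400·(0.963800))/(1+13/400) = 578/625 ≈ 0.924800
step 3 [1.5y] bond c/2=11/400: DF=(3991823/4000000 − 11/400·(0.963800+0.924800))/(1+11/400) = 9207/10000 ≈ 0.920700
step 4 [2y] swap r/2=1136/36957: DF=(1 − 1136/36957·(0.963800+0.924800+0.920700))/(1+1136/36957) = 554/625 ≈ 0.886400
step 5 [2.5y] bond c/2=9/800: DF=(3647029/4000000 − 9/800·(0.963800+0.924800+0.920700+0.886400))/(1+9/800) = 1721/2000 ≈ 0.860500
step 6 [3y] zero: DF = P = 8529/10000 ≈ 0.852900
step 7 [3.5y] bond c/2=27/800: DF=(4135401/4000000 − 27/800·(0.963800+0.924800+0.920700+0.886400+0.860500+0.852900))/(1+27/800) = 1647/2000 ≈ 0.823500
step 8 [4y] swap r/2=51/1631: DF=(1 − 51/1631·(0.963800+0.924800+0.920700+0.886400+0.860500+0.852900+0.823500))/(1+51/1631) = 7807/10000 ≈ 0.780700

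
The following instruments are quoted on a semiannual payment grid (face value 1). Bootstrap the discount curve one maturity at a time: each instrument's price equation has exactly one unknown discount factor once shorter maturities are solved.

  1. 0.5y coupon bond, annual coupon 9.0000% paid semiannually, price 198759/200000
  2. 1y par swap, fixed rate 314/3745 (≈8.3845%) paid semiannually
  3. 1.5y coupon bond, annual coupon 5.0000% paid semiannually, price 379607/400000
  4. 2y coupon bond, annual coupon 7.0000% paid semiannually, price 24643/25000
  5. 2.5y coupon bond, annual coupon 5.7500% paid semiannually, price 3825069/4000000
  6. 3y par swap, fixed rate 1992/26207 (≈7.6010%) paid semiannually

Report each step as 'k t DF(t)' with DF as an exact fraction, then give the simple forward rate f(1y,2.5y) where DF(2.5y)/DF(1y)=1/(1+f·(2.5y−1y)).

step 1 [0.5y] bond c/2=9/200: DF=(198759/200000 − 9/200·(0))/(1+9/200) = 951/1000 ≈ 0.951000
step 2 [1y] swap r/2=157/3745: DF=(1 − 157/3745·(0.951000))/(1+157/3745) = 1843/2000 ≈ 0.921500
step 3 [1.5y] bond c/2=1/40: DF=(379607/400000 − 1/40·(0.951000+0.921500))/(1+1/40) = 4401/5000 ≈ 0.880200
step 4 [2y] bond c/2=7/200: DF=(24643/25000 − 7/200·(0.951000+0.921500+0.880200))/(1+7/200) = 8593/10000 ≈ 0.859300
step 5 [2.5y] bond c/2=23/800: DF=(3825069/4000000 − 23/800·(0.951000+0.921500+0.880200+0.859300))/(1+23/800) = 4143/5000 ≈ 0.828600
step 6 [3y] swap r/2=996/26207: DF=(1 − 996/26207·(0.951000+0.921500+0.880200+0.859300+0.828600))/(1+996/26207) = 1001/1250 ≈ 0.800800

1 1/2 951/1000
2 1 1843/2000
3 3/2 4401/5000
4 2 8593/10000
5 5/2 4143/5000
6 3 1001/1250
f(1y,2.5y) = ((1843/2000)/(4143/5000) − 1)/(3/2) = 929/12429 ≈ 7.4745%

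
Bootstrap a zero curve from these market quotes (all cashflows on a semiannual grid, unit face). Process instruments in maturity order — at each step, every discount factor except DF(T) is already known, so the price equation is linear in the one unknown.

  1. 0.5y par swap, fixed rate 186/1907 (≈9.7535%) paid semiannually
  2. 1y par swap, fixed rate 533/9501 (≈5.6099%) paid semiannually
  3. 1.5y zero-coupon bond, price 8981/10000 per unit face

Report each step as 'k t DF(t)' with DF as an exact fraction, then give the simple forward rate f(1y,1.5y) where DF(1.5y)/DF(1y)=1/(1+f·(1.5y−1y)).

1 1/2 1907/2000
2 1 9467/10000
3 3/2 8981/10000
f(1y,1.5y) = ((9467/10000)/(8981/10000) − 1)/(1/2) = 972/8981 ≈ 10.8228%

step 1 [0.5y] swap r/2=93/1907: DF=(1 − 93/1907·(0))/(1+93/1907) = 1907/2000 ≈ 0.953500
step 2 [1y] swap r/2=533/19002: DF=(1 − 533/19002·(0.953500))/(1+533/19002) = 9467/10000 ≈ 0.946700
step 3 [1.5y] zero: DF = P = 8981/10000 ≈ 0.898100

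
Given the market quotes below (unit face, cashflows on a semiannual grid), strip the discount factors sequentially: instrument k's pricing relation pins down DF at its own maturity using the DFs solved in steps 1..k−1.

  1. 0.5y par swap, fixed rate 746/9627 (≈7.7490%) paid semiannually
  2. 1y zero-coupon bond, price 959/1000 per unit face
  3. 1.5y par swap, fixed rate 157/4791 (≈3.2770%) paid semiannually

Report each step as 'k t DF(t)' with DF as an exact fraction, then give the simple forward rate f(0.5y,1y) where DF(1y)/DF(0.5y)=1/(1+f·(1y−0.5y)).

1 1/2 9627/10000
2 1 959/1000
3 3/2 9529/10000
f(0.5y,1y) = ((9627/10000)/(959/1000) − 1)/(1/2) = 37/4795 ≈ 0.7716%

step 1 [0.5y] swap r/2=373/9627: DF=(1 − 373/9627·(0))/(1+373/9627) = 9627/10000 ≈ 0.962700
step 2 [1y] zero: DF = P = 959/1000 ≈ 0.959000
step 3 [1.5y] swap r/2=157/9582: DF=(1 − 157/9582·(0.962700+0.959000))/(1+157/9582) = 9529/10000 ≈ 0.952900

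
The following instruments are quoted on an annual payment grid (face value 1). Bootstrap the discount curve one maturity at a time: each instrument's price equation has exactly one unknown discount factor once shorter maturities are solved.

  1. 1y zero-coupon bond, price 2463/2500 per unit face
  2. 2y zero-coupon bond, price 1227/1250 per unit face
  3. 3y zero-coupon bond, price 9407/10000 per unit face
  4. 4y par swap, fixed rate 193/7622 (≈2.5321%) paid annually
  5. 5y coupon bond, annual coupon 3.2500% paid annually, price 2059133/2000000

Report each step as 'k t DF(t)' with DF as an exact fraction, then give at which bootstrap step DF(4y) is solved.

step 1 [1y] zero: DF = P = 2463/2500 ≈ 0.985200
step 2 [2y] zero: DF = P = 1227/1250 ≈ 0.981600
step 3 [3y] zero: DF = P = 9407/10000 ≈ 0.940700
step 4 [4y] swap r/1=193/7622: DF=(1 − 193/7622·(0.985200+0.981600+0.940700))/(1+193/7622) = 1807/2000 ≈ 0.903500
step 5 [5y] bond c/1=13/400: DF=(2059133/2000000 − 13/400·(0.985200+0.981600+0.940700+0.903500))/(1+13/400) = 2193/2500 ≈ 0.877200

1 1 2463/2500
2 2 1227/1250
3 3 9407/10000
4 4 1807/2000
5 5 2193/2500
DF(4y) is solved at step 4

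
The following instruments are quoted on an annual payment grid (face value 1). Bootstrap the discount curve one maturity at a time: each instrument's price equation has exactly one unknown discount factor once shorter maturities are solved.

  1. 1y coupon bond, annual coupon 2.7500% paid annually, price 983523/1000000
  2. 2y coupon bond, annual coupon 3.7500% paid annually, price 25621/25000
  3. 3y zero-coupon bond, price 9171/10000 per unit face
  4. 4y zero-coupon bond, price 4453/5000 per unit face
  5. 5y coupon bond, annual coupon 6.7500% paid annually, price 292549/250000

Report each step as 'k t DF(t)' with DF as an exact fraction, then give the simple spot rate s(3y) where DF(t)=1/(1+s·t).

step 1 [1y] bond c/1=11/400: DF=(983523/1000000 − 11/400·(0))/(1+11/400) = 2393/2500 ≈ 0.957200
step 2 [2y] bond c/1=3/80: DF=(25621/25000 − 3/80·(0.957200))/(1+3/80) = 2383/2500 ≈ 0.953200
step 3 [3y] zero: DF = P = 9171/10000 ≈ 0.917100
step 4 [4y] zero: DF = P = 4453/5000 ≈ 0.890600
step 5 [5y] bond c/1=27/400: DF=(292549/250000 − 27/400·(0.957200+0.953200+0.917100+0.890600))/(1+27/400) = 8611/10000 ≈ 0.861100

1 1 2393/2500
2 2 2383/2500
3 3 9171/10000
4 4 4453/5000
5 5 8611/10000
s(3y) = (1/(9171/10000) − 1)/(3) = 829/27513 ≈ 3.0131%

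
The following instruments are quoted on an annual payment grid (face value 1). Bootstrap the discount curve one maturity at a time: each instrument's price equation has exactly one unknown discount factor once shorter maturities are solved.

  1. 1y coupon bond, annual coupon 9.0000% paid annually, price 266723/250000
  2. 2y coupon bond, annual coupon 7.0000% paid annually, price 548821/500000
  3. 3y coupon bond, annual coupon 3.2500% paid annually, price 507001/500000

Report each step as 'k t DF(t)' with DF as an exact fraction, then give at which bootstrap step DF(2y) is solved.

1 1 2447/2500
2 2 4809/5000
3 3 921/1000
DF(2y) is solved at step 2

step 1 [1y] bond c/1=9/100: DF=(266723/250000 − 9/100·(0))/(1+9/100) = 2447/2500 ≈ 0.978800
step 2 [2y] bond c/1=7/100: DF=(548821/500000 − 7/100·(0.978800))/(1+7/100) = 4809/5000 ≈ 0.961800
step 3 [3y] bond c/1=13/400: DF=(507001/500000 − 13/400·(0.978800+0.961800))/(1+13/400) = 921/1000 ≈ 0.921000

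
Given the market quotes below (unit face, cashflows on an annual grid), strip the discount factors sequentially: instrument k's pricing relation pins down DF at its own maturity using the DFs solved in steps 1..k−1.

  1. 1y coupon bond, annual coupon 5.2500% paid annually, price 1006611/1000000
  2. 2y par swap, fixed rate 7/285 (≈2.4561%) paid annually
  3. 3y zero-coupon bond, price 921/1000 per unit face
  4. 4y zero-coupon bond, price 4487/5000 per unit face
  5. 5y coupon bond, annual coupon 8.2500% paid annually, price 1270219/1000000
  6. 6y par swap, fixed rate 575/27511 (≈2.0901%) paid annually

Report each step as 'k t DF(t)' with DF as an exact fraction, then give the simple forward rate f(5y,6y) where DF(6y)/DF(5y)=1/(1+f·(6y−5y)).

1 1 2391/2500
2 2 9531/10000
3 3 921/1000
4 4 4487/5000
5 5 8893/10000
6 6 177/200
f(5y,6y) = ((8893/10000)/(177/200) − 1)/(1) = 43/8850 ≈ 0.4859%

step 1 [1y] bond c/1=21/400: DF=(1006611/1000000 − 21/400·(0))/(1+21/400) = 2391/2500 ≈ 0.956400
step 2 [2y] swap r/1=7/285: DF=(1 − 7/285·(0.956400))/(1+7/285) = 9531/10000 ≈ 0.953100
step 3 [3y] zero: DF = P = 921/1000 ≈ 0.921000
step 4 [4y] zero: DF = P = 4487/5000 ≈ 0.897400
step 5 [5y] bond c/1=33/400: DF=(1270219/1000000 − 33/400·(0.956400+0.953100+0.921000+0.897400))/(1+33/400) = 8893/10000 ≈ 0.889300
step 6 [6y] swap r/1=575/27511: DF=(1 − 575/27511·(0.956400+0.953100+0.921000+0.897400+0.889300))/(1+575/27511) = 177/200 ≈ 0.885000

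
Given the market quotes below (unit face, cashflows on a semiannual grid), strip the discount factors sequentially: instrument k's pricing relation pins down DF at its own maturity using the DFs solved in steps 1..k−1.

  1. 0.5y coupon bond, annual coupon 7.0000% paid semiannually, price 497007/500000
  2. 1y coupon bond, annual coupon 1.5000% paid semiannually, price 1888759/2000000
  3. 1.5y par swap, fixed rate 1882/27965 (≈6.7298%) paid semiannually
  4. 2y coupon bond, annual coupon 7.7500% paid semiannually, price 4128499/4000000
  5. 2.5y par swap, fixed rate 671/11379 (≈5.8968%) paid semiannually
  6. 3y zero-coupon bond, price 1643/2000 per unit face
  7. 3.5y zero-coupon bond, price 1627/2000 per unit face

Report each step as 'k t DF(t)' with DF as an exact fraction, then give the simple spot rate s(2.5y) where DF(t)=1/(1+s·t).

step 1 [0.5y] bond c/2=7/200: DF=(497007/500000 − 7/200·(0))/(1+7/200) = 2401/2500 ≈ 0.960400
step 2 [1y] bond c/2=3/400: DF=(1888759/2000000 − 3/400·(0.960400))/(1+3/400) = 4651/5000 ≈ 0.930200
step 3 [1.5y] swap r/2=941/27965: DF=(1 − 941/27965·(0.960400+0.930200))/(1+941/27965) = 9059/10000 ≈ 0.905900
step 4 [2y] bond c/2=31/800: DF=(4128499/4000000 − 31/800·(0.960400+0.930200+0.905900))/(1+31/800) = 8893/10000 ≈ 0.889300
step 5 [2.5y] swap r/2=671/22758: DF=(1 − 671/22758·(0.960400+0.930200+0.905900+0.889300))/(1+671/22758) = 4329/5000 ≈ 0.865800
step 6 [3y] zero: DF = P = 1643/2000 ≈ 0.821500
step 7 [3.5y] zero: DF = P = 1627/2000 ≈ 0.813500

1 1/2 2401/2500
2 1 4651/5000
3 3/2 9059/10000
4 2 8893/10000
5 5/2 4329/5000
6 3 1643/2000
7 7/2 1627/2000
s(2.5y) = (1/(4329/5000) − 1)/(5/2) = 1342/21645 ≈ 6.2000%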